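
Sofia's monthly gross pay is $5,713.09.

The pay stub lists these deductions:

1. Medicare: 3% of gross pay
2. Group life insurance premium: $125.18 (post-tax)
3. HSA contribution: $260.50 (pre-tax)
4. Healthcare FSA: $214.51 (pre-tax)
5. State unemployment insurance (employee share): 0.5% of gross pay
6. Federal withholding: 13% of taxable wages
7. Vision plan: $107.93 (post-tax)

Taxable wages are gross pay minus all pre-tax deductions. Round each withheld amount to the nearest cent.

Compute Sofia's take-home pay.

Healthcare FSA: $214.51
HSA contribution: $260.50
Pre-tax total = $214.51 + $260.50 = $475.01
Taxable wages = $5,713.09 − $475.01 = $5,238.08
Federal withholding: $5,238.08 × 0.13 = $680.95
State unemployment insurance (employee share): $5,713.09 × 0.005 = $28.57
Medicare: $5,713.09 × 0.03 = $171.39
Vision plan: $107.93
Group life insurance premium: $125.18
Total deductions = $214.51 + $260.50 + $680.95 + $28.57 + $171.39 + $107.93 + $125.18 = $1,589.03
Net pay = $5,713.09 − $1,589.03 = $4,124.06

$4,124.06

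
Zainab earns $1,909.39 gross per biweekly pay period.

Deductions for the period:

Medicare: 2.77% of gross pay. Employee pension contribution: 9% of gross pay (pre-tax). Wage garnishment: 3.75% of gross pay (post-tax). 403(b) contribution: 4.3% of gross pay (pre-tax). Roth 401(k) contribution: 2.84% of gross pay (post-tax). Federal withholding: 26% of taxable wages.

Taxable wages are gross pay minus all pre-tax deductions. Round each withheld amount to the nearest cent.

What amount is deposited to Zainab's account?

$1,046.31

Employee pension contribution: $1,909.39 × 0.09 = $171.85
403(b) contribution: $1,909.39 × 0.043 = $82.10
Pre-tax total = $171.85 + $82.10 = $253.95
Taxable wages = $1,909.39 − $253.95 = $1,655.44
Federal withholding: $1,655.44 × 0.26 = $430.41
Medicare: $1,909.39 × 0.0277 = $52.89
Roth 401(k) contribution: $1,909.39 × 0.0284 = $54.23
Wage garnishment: $1,909.39 × 0.0375 = $71.60
Total deductions = $171.85 + $82.10 + $430.41 + $52.89 + $54.23 + $71.60 = $863.08
Net pay = $1,909.39 − $863.08 = $1,046.31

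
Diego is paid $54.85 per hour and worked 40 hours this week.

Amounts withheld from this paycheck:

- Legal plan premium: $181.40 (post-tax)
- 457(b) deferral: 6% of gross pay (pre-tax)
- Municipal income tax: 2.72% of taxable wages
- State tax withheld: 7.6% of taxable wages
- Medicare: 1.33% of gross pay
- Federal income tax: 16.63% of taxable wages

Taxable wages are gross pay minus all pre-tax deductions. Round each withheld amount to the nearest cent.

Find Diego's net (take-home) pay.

$1,295.97

Gross pay: 40 × $54.85 = $2,194.00
457(b) deferral: $2,194.00 × 0.06 = $131.64
Taxable wages = $2,194.00 − $131.64 = $2,062.36
State tax withheld: $2,062.36 × 0.076 = $156.74
Municipal income tax: $2,062.36 × 0.0272 = $56.10
Federal income tax: $2,062.36 × 0.1663 = $342.97
Medicare: $2,194.00 × 0.0133 = $29.18
Legal plan premium: $181.40
Total deductions = $131.64 + $156.74 + $56.10 + $342.97 + $29.18 + $181.40 = $898.03
Net pay = $2,194.00 − $898.03 = $1,295.97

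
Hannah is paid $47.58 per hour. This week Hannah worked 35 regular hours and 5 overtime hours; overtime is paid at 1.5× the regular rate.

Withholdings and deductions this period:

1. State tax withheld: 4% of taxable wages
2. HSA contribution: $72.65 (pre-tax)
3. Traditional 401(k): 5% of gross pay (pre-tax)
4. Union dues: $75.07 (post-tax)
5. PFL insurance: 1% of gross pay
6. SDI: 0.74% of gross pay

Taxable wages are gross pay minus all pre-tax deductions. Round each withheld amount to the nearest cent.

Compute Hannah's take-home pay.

Regular pay: 35 × $47.58 = $1665.30
Overtime pay: 5 × $47.58 × 1.5 = $356.85
Gross pay = $1665.30 + $356.85 = $2022.15
Traditional 401(k): $2022.15 × 0.05 = $101.11
HSA contribution: $72.65
Pre-tax total = $101.11 + $72.65 = $173.76
Taxable wages = $2022.15 − $173.76 = $1848.39
State tax withheld: $1848.39 × 0.04 = $73.94
SDI: $2022.15 × 0.0074 = $14.96
PFL insurance: $2022.15 × 0.01 = $20.22
Union dues: $75.07
Total deductions = $101.11 + $72.65 + $73.94 + $14.96 + $20.22 + $75.07 = $357.95
Net pay = $2022.15 − $357.95 = $1664.20

$1664.20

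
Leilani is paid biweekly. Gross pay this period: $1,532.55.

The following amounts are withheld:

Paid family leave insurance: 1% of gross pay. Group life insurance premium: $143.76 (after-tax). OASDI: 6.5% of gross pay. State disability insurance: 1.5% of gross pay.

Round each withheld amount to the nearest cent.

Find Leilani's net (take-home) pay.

$1,250.85

Paid family leave insurance: $1,532.55 × 0.01 = $15.33
State disability insurance: $1,532.55 × 0.015 = $22.99
OASDI: $1,532.55 × 0.065 = $99.62
Group life insurance premium: $143.76
Total deductions = $15.33 + $22.99 + $99.62 + $143.76 = $281.70
Net pay = $1,532.55 − $281.70 = $1,250.85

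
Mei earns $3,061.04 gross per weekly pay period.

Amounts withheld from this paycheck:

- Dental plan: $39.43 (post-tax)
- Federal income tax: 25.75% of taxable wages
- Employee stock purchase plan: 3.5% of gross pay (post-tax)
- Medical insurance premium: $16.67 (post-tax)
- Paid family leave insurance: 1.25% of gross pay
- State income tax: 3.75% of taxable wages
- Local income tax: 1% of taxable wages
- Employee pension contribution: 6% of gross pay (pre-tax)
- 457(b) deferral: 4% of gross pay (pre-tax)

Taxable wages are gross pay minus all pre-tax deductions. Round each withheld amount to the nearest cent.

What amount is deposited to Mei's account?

457(b) deferral: $3,061.04 × 0.04 = $122.44
Employee pension contribution: $3,061.04 × 0.06 = $183.66
Pre-tax total = $122.44 + $183.66 = $306.10
Taxable wages = $3,061.04 − $306.10 = $2,754.94
Local income tax: $2,754.94 × 0.01 = $27.55
Federal income tax: $2,754.94 × 0.2575 = $709.40
State income tax: $2,754.94 × 0.0375 = $103.31
Paid family leave insurance: $3,061.04 × 0.0125 = $38.26
Medical insurance premium: $16.67
Employee stock purchase plan: $3,061.04 × 0.035 = $107.14
Dental plan: $39.43
Total deductions = $122.44 + $183.66 + $27.55 + $709.40 + $103.31 + $38.26 + $16.67 + $107.14 + $39.43 = $1,347.86
Net pay = $3,061.04 − $1,347.86 = $1,713.18

$1,713.18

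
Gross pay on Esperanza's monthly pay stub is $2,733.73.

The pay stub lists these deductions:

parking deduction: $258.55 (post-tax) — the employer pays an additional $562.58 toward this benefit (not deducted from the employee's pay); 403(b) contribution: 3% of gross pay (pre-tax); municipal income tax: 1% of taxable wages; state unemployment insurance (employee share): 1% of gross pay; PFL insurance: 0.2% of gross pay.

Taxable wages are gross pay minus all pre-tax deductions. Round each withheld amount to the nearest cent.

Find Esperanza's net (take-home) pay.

403(b) contribution: $2,733.73 × 0.03 = $82.01
Taxable wages = $2,733.73 − $82.01 = $2,651.72
Municipal income tax: $2,651.72 × 0.01 = $26.52
PFL insurance: $2,733.73 × 0.002 = $5.47
State unemployment insurance (employee share): $2,733.73 × 0.01 = $27.34
Parking deduction: $258.55
(Employer's $562.58 toward parking deduction is not withheld from the employee.)
Total deductions = $82.01 + $26.52 + $5.47 + $27.34 + $258.55 = $399.89
Net pay = $2,733.73 − $399.89 = $2,333.84

$2,333.84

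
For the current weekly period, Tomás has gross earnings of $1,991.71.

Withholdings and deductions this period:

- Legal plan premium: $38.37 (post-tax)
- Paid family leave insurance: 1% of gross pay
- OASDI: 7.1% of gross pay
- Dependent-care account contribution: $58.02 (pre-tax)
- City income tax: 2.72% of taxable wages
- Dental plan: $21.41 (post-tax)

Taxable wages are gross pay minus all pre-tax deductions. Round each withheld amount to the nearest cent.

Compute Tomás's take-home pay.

Dependent-care account contribution: $58.02
Taxable wages = $1,991.71 − $58.02 = $1,933.69
City income tax: $1,933.69 × 0.0272 = $52.60
OASDI: $1,991.71 × 0.071 = $141.41
Paid family leave insurance: $1,991.71 × 0.01 = $19.92
Dental plan: $21.41
Legal plan premium: $38.37
Total deductions = $58.02 + $52.60 + $141.41 + $19.92 + $21.41 + $38.37 = $331.73
Net pay = $1,991.71 − $331.73 = $1,659.98

$1,659.98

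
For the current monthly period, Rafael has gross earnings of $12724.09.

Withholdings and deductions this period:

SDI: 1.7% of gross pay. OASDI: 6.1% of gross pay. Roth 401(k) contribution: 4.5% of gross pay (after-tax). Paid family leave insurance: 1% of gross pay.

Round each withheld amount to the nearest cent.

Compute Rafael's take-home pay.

$11031.79

Paid family leave insurance: $12724.09 × 0.01 = $127.24
SDI: $12724.09 × 0.017 = $216.31
OASDI: $12724.09 × 0.061 = $776.17
Roth 401(k) contribution: $12724.09 × 0.045 = $572.58
Total deductions = $127.24 + $216.31 + $776.17 + $572.58 = $1692.30
Net pay = $12724.09 − $1692.30 = $11031.79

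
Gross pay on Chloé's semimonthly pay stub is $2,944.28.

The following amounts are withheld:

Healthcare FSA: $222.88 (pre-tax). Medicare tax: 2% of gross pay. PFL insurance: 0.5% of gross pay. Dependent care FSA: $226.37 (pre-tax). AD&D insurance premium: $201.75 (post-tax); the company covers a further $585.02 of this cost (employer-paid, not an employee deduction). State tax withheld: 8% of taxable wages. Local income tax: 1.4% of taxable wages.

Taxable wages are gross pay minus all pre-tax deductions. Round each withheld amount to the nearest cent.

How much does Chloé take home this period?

Dependent care FSA: $226.37
Healthcare FSA: $222.88
Pre-tax total = $226.37 + $222.88 = $449.25
Taxable wages = $2,944.28 − $449.25 = $2,495.03
State tax withheld: $2,495.03 × 0.08 = $199.60
Local income tax: $2,495.03 × 0.014 = $34.93
Medicare tax: $2,944.28 × 0.02 = $58.89
PFL insurance: $2,944.28 × 0.005 = $14.72
AD&D insurance premium: $201.75
(Employer's $585.02 toward AD&D insurance premium is not withheld from the employee.)
Total deductions = $226.37 + $222.88 + $199.60 + $34.93 + $58.89 + $14.72 + $201.75 = $959.14
Net pay = $2,944.28 − $959.14 = $1,985.14

$1,985.14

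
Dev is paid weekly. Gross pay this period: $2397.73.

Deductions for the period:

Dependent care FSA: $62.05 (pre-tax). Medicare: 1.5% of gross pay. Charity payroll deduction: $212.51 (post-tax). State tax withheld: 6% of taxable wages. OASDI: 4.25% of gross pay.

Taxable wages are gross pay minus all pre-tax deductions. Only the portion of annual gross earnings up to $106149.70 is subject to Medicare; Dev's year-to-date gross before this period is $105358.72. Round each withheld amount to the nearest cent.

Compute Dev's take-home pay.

$1869.27

Dependent care FSA: $62.05
Taxable wages = $2397.73 − $62.05 = $2335.68
State tax withheld: $2335.68 × 0.06 = $140.14
Medicare: only $106149.70 − $105358.72 = $790.98 of this check is subject → $790.98 × 0.015 = $11.86
OASDI: $2397.73 × 0.0425 = $101.90
Charity payroll deduction: $212.51
Total deductions = $62.05 + $140.14 + $11.86 + $101.90 + $212.51 = $528.46
Net pay = $2397.73 − $528.46 = $1869.27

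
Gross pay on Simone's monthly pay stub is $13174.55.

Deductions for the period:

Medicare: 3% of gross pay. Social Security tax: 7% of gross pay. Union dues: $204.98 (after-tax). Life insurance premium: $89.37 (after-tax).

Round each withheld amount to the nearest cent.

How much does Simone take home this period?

$11562.74

Medicare: $13174.55 × 0.03 = $395.24
Social Security tax: $13174.55 × 0.07 = $922.22
Life insurance premium: $89.37
Union dues: $204.98
Total deductions = $395.24 + $922.22 + $89.37 + $204.98 = $1611.81
Net pay = $13174.55 − $1611.81 = $11562.74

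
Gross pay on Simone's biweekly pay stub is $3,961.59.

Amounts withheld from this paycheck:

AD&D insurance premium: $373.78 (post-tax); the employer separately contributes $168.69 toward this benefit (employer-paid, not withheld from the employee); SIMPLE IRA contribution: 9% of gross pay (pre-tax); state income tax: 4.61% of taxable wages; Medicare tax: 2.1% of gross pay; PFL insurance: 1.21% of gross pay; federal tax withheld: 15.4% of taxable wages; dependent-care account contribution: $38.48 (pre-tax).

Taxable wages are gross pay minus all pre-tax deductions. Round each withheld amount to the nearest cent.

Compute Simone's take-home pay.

Dependent-care account contribution: $38.48
SIMPLE IRA contribution: $3,961.59 × 0.09 = $356.54
Pre-tax total = $38.48 + $356.54 = $395.02
Taxable wages = $3,961.59 − $395.02 = $3,566.57
Federal tax withheld: $3,566.57 × 0.154 = $549.25
State income tax: $3,566.57 × 0.0461 = $164.42
PFL insurance: $3,961.59 × 0.0121 = $47.94
Medicare tax: $3,961.59 × 0.021 = $83.19
AD&D insurance premium: $373.78
(Employer's $168.69 toward AD&D insurance premium is not withheld from the employee.)
Total deductions = $38.48 + $356.54 + $549.25 + $164.42 + $47.94 + $83.19 + $373.78 = $1,613.60
Net pay = $3,961.59 − $1,613.60 = $2,347.99

$2,347.99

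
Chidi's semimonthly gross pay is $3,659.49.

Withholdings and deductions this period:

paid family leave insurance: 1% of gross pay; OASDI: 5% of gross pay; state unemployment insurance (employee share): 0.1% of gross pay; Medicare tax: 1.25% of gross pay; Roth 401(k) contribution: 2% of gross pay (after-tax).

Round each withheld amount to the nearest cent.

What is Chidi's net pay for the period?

$3,317.34

State unemployment insurance (employee share): $3,659.49 × 0.001 = $3.66
Medicare tax: $3,659.49 × 0.0125 = $45.74
OASDI: $3,659.49 × 0.05 = $182.97
Paid family leave insurance: $3,659.49 × 0.01 = $36.59
Roth 401(k) contribution: $3,659.49 × 0.02 = $73.19
Total deductions = $3.66 + $45.74 + $182.97 + $36.59 + $73.19 = $342.15
Net pay = $3,659.49 − $342.15 = $3,317.34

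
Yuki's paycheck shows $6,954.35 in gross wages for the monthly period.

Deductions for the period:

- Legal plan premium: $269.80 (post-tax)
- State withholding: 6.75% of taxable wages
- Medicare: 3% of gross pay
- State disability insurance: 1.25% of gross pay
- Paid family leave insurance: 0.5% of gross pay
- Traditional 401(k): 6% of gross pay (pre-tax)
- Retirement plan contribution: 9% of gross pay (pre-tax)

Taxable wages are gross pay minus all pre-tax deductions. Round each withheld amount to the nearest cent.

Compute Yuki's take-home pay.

$4,912.06

Retirement plan contribution: $6,954.35 × 0.09 = $625.89
Traditional 401(k): $6,954.35 × 0.06 = $417.26
Pre-tax total = $625.89 + $417.26 = $1,043.15
Taxable wages = $6,954.35 − $1,043.15 = $5,911.20
State withholding: $5,911.20 × 0.0675 = $399.01
State disability insurance: $6,954.35 × 0.0125 = $86.93
Medicare: $6,954.35 × 0.03 = $208.63
Paid family leave insurance: $6,954.35 × 0.005 = $34.77
Legal plan premium: $269.80
Total deductions = $625.89 + $417.26 + $399.01 + $86.93 + $208.63 + $34.77 + $269.80 = $2,042.29
Net pay = $6,954.35 − $2,042.29 = $4,912.06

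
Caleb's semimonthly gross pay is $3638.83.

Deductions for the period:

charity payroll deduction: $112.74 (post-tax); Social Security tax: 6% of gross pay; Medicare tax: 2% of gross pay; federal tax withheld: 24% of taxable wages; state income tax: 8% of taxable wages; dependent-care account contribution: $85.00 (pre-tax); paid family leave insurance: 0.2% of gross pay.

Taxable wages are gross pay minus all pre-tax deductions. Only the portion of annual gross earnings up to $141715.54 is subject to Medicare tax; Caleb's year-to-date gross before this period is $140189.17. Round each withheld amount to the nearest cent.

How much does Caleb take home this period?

Dependent-care account contribution: $85.00
Taxable wages = $3638.83 − $85.00 = $3553.83
State income tax: $3553.83 × 0.08 = $284.31
Federal tax withheld: $3553.83 × 0.24 = $852.92
Paid family leave insurance: $3638.83 × 0.002 = $7.28
Medicare tax: only $141715.54 − $140189.17 = $1526.37 of this check is subject → $1526.37 × 0.02 = $30.53
Social Security tax: $3638.83 × 0.06 = $218.33
Charity payroll deduction: $112.74
Total deductions = $85.00 + $284.31 + $852.92 + $7.28 + $30.53 + $218.33 + $112.74 = $1591.11
Net pay = $3638.83 − $1591.11 = $2047.72

$2047.72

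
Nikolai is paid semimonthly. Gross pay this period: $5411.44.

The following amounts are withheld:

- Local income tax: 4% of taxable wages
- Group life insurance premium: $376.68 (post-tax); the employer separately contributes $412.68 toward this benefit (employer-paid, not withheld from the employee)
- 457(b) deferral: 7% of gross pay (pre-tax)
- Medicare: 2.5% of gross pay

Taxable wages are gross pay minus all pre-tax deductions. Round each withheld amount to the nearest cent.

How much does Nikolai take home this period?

457(b) deferral: $5411.44 × 0.07 = $378.80
Taxable wages = $5411.44 − $378.80 = $5032.64
Local income tax: $5032.64 × 0.04 = $201.31
Medicare: $5411.44 × 0.025 = $135.29
Group life insurance premium: $376.68
(Employer's $412.68 toward group life insurance premium is not withheld from the employee.)
Total deductions = $378.80 + $201.31 + $135.29 + $376.68 = $1092.08
Net pay = $5411.44 − $1092.08 = $4319.36

$4319.36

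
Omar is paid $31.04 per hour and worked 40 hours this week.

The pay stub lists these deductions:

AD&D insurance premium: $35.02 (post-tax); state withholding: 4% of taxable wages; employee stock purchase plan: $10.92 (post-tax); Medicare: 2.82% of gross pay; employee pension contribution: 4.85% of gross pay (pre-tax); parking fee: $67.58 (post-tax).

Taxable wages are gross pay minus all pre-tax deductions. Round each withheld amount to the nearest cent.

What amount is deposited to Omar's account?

$985.59

Gross pay: 40 × $31.04 = $1241.60
Employee pension contribution: $1241.60 × 0.0485 = $60.22
Taxable wages = $1241.60 − $60.22 = $1181.38
State withholding: $1181.38 × 0.04 = $47.26
Medicare: $1241.60 × 0.0282 = $35.01
AD&D insurance premium: $35.02
Parking fee: $67.58
Employee stock purchase plan: $10.92
Total deductions = $60.22 + $47.26 + $35.01 + $35.02 + $67.58 + $10.92 = $256.01
Net pay = $1241.60 − $256.01 = $985.59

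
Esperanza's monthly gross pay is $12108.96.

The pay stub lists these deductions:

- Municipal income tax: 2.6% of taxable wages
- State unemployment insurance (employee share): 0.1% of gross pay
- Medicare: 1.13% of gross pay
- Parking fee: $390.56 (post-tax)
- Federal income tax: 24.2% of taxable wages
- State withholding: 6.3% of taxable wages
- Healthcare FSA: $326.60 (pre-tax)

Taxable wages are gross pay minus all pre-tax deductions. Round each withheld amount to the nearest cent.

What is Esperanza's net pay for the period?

Healthcare FSA: $326.60
Taxable wages = $12108.96 − $326.60 = $11782.36
State withholding: $11782.36 × 0.063 = $742.29
Federal income tax: $11782.36 × 0.242 = $2851.33
Municipal income tax: $11782.36 × 0.026 = $306.34
Medicare: $12108.96 × 0.0113 = $136.83
State unemployment insurance (employee share): $12108.96 × 0.001 = $12.11
Parking fee: $390.56
Total deductions = $326.60 + $742.29 + $2851.33 + $306.34 + $136.83 + $12.11 + $390.56 = $4766.06
Net pay = $12108.96 − $4766.06 = $7342.90

$7342.90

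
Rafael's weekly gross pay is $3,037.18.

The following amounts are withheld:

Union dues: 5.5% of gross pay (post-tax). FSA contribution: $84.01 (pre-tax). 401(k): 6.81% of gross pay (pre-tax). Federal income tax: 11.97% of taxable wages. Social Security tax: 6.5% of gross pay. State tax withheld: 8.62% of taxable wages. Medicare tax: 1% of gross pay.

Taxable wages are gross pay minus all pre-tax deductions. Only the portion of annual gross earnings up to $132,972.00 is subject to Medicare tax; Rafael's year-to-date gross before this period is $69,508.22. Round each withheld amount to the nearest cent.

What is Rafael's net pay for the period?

401(k): $3,037.18 × 0.0681 = $206.83
FSA contribution: $84.01
Pre-tax total = $206.83 + $84.01 = $290.84
Taxable wages = $3,037.18 − $290.84 = $2,746.34
State tax withheld: $2,746.34 × 0.0862 = $236.73
Federal income tax: $2,746.34 × 0.1197 = $328.74
Social Security tax: $3,037.18 × 0.065 = $197.42
Medicare tax: cap not yet reached, full $3,037.18 is subject → $3,037.18 × 0.01 = $30.37
Union dues: $3,037.18 × 0.055 = $167.04
Total deductions = $206.83 + $84.01 + $236.73 + $328.74 + $197.42 + $30.37 + $167.04 = $1,251.14
Net pay = $3,037.18 − $1,251.14 = $1,786.04

$1,786.04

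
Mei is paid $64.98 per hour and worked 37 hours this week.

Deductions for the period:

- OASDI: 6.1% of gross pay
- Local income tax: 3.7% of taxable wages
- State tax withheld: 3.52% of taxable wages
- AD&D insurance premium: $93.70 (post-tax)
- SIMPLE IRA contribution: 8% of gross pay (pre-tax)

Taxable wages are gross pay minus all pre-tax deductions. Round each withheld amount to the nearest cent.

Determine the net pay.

Gross pay: 37 × $64.98 = $2,404.26
SIMPLE IRA contribution: $2,404.26 × 0.08 = $192.34
Taxable wages = $2,404.26 − $192.34 = $2,211.92
Local income tax: $2,211.92 × 0.037 = $81.84
State tax withheld: $2,211.92 × 0.0352 = $77.86
OASDI: $2,404.26 × 0.061 = $146.66
AD&D insurance premium: $93.70
Total deductions = $192.34 + $81.84 + $77.86 + $146.66 + $93.70 = $592.40
Net pay = $2,404.26 − $592.40 = $1,811.86

$1,811.86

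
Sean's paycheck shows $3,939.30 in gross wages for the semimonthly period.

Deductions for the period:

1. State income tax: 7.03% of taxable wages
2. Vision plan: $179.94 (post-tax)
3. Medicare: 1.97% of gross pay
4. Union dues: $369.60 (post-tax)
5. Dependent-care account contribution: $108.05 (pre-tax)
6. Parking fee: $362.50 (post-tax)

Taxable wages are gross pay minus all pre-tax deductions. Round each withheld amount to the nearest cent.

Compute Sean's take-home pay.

Dependent-care account contribution: $108.05
Taxable wages = $3,939.30 − $108.05 = $3,831.25
State income tax: $3,831.25 × 0.0703 = $269.34
Medicare: $3,939.30 × 0.0197 = $77.60
Parking fee: $362.50
Union dues: $369.60
Vision plan: $179.94
Total deductions = $108.05 + $269.34 + $77.60 + $362.50 + $369.60 + $179.94 = $1,367.03
Net pay = $3,939.30 − $1,367.03 = $2,572.27

$2,572.27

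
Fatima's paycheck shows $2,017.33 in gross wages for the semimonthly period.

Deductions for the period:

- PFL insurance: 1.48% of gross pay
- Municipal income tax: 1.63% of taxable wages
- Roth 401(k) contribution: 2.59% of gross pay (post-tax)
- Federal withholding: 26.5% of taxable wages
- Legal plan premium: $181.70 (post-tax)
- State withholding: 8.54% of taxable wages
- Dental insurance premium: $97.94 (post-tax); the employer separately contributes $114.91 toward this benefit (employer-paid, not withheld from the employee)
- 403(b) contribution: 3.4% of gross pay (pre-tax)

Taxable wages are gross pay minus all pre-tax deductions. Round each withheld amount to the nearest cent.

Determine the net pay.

$872.39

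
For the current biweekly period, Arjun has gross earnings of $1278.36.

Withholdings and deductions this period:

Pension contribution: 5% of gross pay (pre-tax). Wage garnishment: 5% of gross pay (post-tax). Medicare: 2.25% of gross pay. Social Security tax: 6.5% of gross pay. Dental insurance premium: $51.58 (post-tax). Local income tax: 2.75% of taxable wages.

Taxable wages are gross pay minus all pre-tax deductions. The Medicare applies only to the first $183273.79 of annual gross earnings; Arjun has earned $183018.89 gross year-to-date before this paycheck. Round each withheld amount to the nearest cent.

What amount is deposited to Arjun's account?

$976.71

Pension contribution: $1278.36 × 0.05 = $63.92
Taxable wages = $1278.36 − $63.92 = $1214.44
Local income tax: $1214.44 × 0.0275 = $33.40
Social Security tax: $1278.36 × 0.065 = $83.09
Medicare: only $183273.79 − $183018.89 = $254.90 of this check is subject → $254.90 × 0.0225 = $5.74
Dental insurance premium: $51.58
Wage garnishment: $1278.36 × 0.05 = $63.92
Total deductions = $63.92 + $33.40 + $83.09 + $5.74 + $51.58 + $63.92 = $301.65
Net pay = $1278.36 − $301.65 = $976.71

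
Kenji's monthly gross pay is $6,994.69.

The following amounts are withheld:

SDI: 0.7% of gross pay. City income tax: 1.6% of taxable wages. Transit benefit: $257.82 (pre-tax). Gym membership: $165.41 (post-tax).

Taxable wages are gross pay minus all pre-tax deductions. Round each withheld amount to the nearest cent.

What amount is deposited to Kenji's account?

Transit benefit: $257.82
Taxable wages = $6,994.69 − $257.82 = $6,736.87
City income tax: $6,736.87 × 0.016 = $107.79
SDI: $6,994.69 × 0.007 = $48.96
Gym membership: $165.41
Total deductions = $257.82 + $107.79 + $48.96 + $165.41 = $579.98
Net pay = $6,994.69 − $579.98 = $6,414.71

$6,414.71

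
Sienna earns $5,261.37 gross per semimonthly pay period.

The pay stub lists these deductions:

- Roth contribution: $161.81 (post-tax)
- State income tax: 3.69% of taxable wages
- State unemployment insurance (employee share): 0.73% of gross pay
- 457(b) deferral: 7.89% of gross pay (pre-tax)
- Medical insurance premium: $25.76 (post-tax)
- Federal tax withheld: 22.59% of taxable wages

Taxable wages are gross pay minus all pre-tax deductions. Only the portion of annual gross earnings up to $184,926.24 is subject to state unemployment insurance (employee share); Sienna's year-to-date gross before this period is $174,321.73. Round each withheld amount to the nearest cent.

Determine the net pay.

457(b) deferral: $5,261.37 × 0.0789 = $415.12
Taxable wages = $5,261.37 − $415.12 = $4,846.25
Federal tax withheld: $4,846.25 × 0.2259 = $1,094.77
State income tax: $4,846.25 × 0.0369 = $178.83
State unemployment insurance (employee share): cap not yet reached, full $5,261.37 is subject → $5,261.37 × 0.0073 = $38.41
Roth contribution: $161.81
Medical insurance premium: $25.76
Total deductions = $415.12 + $1,094.77 + $178.83 + $38.41 + $161.81 + $25.76 = $1,914.70
Net pay = $5,261.37 − $1,914.70 = $3,346.67

$3,346.67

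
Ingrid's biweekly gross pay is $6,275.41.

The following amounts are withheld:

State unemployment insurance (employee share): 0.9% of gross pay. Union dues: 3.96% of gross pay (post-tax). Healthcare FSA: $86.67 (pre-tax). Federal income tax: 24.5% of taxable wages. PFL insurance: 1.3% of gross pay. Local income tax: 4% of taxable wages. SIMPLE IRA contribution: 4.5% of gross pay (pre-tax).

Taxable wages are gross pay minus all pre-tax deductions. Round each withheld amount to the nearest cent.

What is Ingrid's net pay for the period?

SIMPLE IRA contribution: $6,275.41 × 0.045 = $282.39
Healthcare FSA: $86.67
Pre-tax total = $282.39 + $86.67 = $369.06
Taxable wages = $6,275.41 − $369.06 = $5,906.35
Federal income tax: $5,906.35 × 0.245 = $1,447.06
Local income tax: $5,906.35 × 0.04 = $236.25
State unemployment insurance (employee share): $6,275.41 × 0.009 = $56.48
PFL insurance: $6,275.41 × 0.013 = $81.58
Union dues: $6,275.41 × 0.0396 = $248.51
Total deductions = $282.39 + $86.67 + $1,447.06 + $236.25 + $56.48 + $81.58 + $248.51 = $2,438.94
Net pay = $6,275.41 − $2,438.94 = $3,836.47

$3,836.47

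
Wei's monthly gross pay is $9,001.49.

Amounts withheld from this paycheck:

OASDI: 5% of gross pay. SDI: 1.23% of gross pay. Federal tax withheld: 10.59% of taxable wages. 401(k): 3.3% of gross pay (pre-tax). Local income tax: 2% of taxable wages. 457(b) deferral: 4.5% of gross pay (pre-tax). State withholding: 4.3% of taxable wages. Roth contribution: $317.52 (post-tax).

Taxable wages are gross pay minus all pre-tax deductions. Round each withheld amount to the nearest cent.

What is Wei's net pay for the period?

457(b) deferral: $9,001.49 × 0.045 = $405.07
401(k): $9,001.49 × 0.033 = $297.05
Pre-tax total = $405.07 + $297.05 = $702.12
Taxable wages = $9,001.49 − $702.12 = $8,299.37
State withholding: $8,299.37 × 0.043 = $356.87
Federal tax withheld: $8,299.37 × 0.1059 = $878.90
Local income tax: $8,299.37 × 0.02 = $165.99
SDI: $9,001.49 × 0.0123 = $110.72
OASDI: $9,001.49 × 0.05 = $450.07
Roth contribution: $317.52
Total deductions = $405.07 + $297.05 + $356.87 + $878.90 + $165.99 + $110.72 + $450.07 + $317.52 = $2,982.19
Net pay = $9,001.49 − $2,982.19 = $6,019.30

$6,019.30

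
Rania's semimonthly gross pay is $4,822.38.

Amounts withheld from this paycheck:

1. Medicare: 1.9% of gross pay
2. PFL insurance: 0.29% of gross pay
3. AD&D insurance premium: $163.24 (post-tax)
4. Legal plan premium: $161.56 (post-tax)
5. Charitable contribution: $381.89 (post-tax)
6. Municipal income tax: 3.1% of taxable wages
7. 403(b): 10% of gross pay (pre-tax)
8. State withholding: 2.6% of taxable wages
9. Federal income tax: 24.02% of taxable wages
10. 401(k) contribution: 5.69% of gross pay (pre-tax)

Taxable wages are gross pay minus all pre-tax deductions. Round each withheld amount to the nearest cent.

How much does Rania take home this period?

$2,045.11

403(b): $4,822.38 × 0.1 = $482.24
401(k) contribution: $4,822.38 × 0.0569 = $274.39
Pre-tax total = $482.24 + $274.39 = $756.63
Taxable wages = $4,822.38 − $756.63 = $4,065.75
Federal income tax: $4,065.75 × 0.2402 = $976.59
State withholding: $4,065.75 × 0.026 = $105.71
Municipal income tax: $4,065.75 × 0.031 = $126.04
Medicare: $4,822.38 × 0.019 = $91.63
PFL insurance: $4,822.38 × 0.0029 = $13.98
AD&D insurance premium: $163.24
Charitable contribution: $381.89
Legal plan premium: $161.56
Total deductions = $482.24 + $274.39 + $976.59 + $105.71 + $126.04 + $91.63 + $13.98 + $163.24 + $381.89 + $161.56 = $2,777.27
Net pay = $4,822.38 − $2,777.27 = $2,045.11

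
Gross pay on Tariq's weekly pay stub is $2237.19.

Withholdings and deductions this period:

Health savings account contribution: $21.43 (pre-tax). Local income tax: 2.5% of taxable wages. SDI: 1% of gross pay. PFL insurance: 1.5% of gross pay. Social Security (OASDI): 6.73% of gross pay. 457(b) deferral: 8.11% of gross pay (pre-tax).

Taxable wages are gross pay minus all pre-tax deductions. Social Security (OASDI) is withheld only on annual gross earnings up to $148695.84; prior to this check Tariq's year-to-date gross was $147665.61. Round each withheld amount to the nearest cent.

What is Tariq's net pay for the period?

457(b) deferral: $2237.19 × 0.0811 = $181.44
Health savings account contribution: $21.43
Pre-tax total = $181.44 + $21.43 = $202.87
Taxable wages = $2237.19 − $202.87 = $2034.32
Local income tax: $2034.32 × 0.025 = $50.86
PFL insurance: $2237.19 × 0.015 = $33.56
SDI: $2237.19 × 0.01 = $22.37
Social Security (OASDI): only $148695.84 − $147665.61 = $1030.23 of this check is subject → $1030.23 × 0.0673 = $69.33
Total deductions = $181.44 + $21.43 + $50.86 + $33.56 + $22.37 + $69.33 = $378.99
Net pay = $2237.19 − $378.99 = $1858.20

$1858.20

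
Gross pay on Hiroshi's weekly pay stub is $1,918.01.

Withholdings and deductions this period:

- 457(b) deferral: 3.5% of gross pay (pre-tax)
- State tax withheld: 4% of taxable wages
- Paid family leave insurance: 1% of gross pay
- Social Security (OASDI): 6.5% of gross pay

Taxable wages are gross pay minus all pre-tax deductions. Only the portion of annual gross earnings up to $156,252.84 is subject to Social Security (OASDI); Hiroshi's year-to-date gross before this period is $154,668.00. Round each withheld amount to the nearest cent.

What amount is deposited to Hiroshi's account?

457(b) deferral: $1,918.01 × 0.035 = $67.13
Taxable wages = $1,918.01 − $67.13 = $1,850.88
State tax withheld: $1,850.88 × 0.04 = $74.04
Social Security (OASDI): only $156,252.84 − $154,668.00 = $1,584.84 of this check is subject → $1,584.84 × 0.065 = $103.01
Paid family leave insurance: $1,918.01 × 0.01 = $19.18
Total deductions = $67.13 + $74.04 + $103.01 + $19.18 = $263.36
Net pay = $1,918.01 − $263.36 = $1,654.65

$1,654.65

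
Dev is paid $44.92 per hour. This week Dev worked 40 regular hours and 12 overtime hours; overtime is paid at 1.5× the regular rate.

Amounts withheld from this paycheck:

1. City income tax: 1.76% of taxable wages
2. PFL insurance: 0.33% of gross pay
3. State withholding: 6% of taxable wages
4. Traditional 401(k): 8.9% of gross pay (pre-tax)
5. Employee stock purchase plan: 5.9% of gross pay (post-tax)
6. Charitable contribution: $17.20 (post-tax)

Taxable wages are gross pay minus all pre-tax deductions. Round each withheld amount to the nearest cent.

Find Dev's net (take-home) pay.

$2,009.78

Regular pay: 40 × $44.92 = $1,796.80
Overtime pay: 12 × $44.92 × 1.5 = $808.56
Gross pay = $1,796.80 + $808.56 = $2,605.36
Traditional 401(k): $2,605.36 × 0.089 = $231.88
Taxable wages = $2,605.36 − $231.88 = $2,373.48
City income tax: $2,373.48 × 0.0176 = $41.77
State withholding: $2,373.48 × 0.06 = $142.41
PFL insurance: $2,605.36 × 0.0033 = $8.60
Employee stock purchase plan: $2,605.36 × 0.059 = $153.72
Charitable contribution: $17.20
Total deductions = $231.88 + $41.77 + $142.41 + $8.60 + $153.72 + $17.20 = $595.58
Net pay = $2,605.36 − $595.58 = $2,009.78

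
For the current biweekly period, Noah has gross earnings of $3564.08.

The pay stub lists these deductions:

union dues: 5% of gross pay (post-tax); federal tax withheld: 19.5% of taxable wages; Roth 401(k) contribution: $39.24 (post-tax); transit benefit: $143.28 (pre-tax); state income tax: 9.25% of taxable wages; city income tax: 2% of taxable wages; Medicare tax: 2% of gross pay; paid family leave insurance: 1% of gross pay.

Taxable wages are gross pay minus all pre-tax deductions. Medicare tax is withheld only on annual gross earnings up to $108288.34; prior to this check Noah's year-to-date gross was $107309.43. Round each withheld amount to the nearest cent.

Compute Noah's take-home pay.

$2096.24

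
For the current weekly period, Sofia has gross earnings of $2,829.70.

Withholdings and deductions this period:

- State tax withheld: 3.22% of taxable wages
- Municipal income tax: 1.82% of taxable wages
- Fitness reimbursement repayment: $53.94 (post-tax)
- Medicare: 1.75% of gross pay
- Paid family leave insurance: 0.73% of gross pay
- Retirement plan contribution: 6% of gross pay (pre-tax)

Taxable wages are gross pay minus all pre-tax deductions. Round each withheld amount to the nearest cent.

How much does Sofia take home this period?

Retirement plan contribution: $2,829.70 × 0.06 = $169.78
Taxable wages = $2,829.70 − $169.78 = $2,659.92
State tax withheld: $2,659.92 × 0.0322 = $85.65
Municipal income tax: $2,659.92 × 0.0182 = $48.41
Paid family leave insurance: $2,829.70 × 0.0073 = $20.66
Medicare: $2,829.70 × 0.0175 = $49.52
Fitness reimbursement repayment: $53.94
Total deductions = $169.78 + $85.65 + $48.41 + $20.66 + $49.52 + $53.94 = $427.96
Net pay = $2,829.70 − $427.96 = $2,401.74

$2,401.74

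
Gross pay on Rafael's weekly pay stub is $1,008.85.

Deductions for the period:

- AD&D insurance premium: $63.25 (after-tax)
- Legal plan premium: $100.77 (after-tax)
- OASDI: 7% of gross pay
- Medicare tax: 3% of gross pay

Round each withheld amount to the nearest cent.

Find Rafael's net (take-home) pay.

$743.94

OASDI: $1,008.85 × 0.07 = $70.62
Medicare tax: $1,008.85 × 0.03 = $30.27
AD&D insurance premium: $63.25
Legal plan premium: $100.77
Total deductions = $70.62 + $30.27 + $63.25 + $100.77 = $264.91
Net pay = $1,008.85 − $264.91 = $743.94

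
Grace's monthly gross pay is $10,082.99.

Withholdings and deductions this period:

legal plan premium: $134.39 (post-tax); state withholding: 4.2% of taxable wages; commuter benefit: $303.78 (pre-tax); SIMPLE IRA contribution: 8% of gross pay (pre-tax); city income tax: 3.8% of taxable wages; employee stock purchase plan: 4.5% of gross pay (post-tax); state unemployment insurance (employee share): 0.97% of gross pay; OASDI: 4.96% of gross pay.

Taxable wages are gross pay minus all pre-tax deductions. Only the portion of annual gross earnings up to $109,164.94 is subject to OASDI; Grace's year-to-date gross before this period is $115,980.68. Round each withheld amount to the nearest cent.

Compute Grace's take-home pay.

Commuter benefit: $303.78
SIMPLE IRA contribution: $10,082.99 × 0.08 = $806.64
Pre-tax total = $303.78 + $806.64 = $1,110.42
Taxable wages = $10,082.99 − $1,110.42 = $8,972.57
City income tax: $8,972.57 × 0.038 = $340.96
State withholding: $8,972.57 × 0.042 = $376.85
OASDI: annual cap $109,164.94 already reached (YTD $115,980.68), so $0.00
State unemployment insurance (employee share): $10,082.99 × 0.0097 = $97.81
Legal plan premium: $134.39
Employee stock purchase plan: $10,082.99 × 0.045 = $453.73
Total deductions = $303.78 + $806.64 + $340.96 + $376.85 + $0.00 + $97.81 + $134.39 + $453.73 = $2,514.16
Net pay = $10,082.99 − $2,514.16 = $7,568.83

$7,568.83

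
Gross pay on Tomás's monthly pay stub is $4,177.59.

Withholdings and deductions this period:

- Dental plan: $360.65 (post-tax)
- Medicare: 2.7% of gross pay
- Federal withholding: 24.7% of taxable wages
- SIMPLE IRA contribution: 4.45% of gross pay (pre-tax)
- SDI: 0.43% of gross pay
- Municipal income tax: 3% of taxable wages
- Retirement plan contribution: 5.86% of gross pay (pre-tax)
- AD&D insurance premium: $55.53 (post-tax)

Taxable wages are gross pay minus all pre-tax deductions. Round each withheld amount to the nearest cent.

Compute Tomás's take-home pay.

SIMPLE IRA contribution: $4,177.59 × 0.0445 = $185.90
Retirement plan contribution: $4,177.59 × 0.0586 = $244.81
Pre-tax total = $185.90 + $244.81 = $430.71
Taxable wages = $4,177.59 − $430.71 = $3,746.88
Municipal income tax: $3,746.88 × 0.03 = $112.41
Federal withholding: $3,746.88 × 0.247 = $925.48
SDI: $4,177.59 × 0.0043 = $17.96
Medicare: $4,177.59 × 0.027 = $112.79
Dental plan: $360.65
AD&D insurance premium: $55.53
Total deductions = $185.90 + $244.81 + $112.41 + $925.48 + $17.96 + $112.79 + $360.65 + $55.53 = $2,015.53
Net pay = $4,177.59 − $2,015.53 = $2,162.06

$2,162.06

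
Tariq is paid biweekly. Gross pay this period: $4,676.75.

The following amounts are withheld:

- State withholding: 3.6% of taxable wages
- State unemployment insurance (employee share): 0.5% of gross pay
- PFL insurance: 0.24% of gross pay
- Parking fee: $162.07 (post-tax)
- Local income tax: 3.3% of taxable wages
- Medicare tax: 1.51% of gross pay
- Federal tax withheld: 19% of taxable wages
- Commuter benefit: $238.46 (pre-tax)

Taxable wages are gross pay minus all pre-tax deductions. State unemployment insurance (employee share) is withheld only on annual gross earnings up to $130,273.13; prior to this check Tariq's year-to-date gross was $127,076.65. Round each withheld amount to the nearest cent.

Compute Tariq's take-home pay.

$3,028.88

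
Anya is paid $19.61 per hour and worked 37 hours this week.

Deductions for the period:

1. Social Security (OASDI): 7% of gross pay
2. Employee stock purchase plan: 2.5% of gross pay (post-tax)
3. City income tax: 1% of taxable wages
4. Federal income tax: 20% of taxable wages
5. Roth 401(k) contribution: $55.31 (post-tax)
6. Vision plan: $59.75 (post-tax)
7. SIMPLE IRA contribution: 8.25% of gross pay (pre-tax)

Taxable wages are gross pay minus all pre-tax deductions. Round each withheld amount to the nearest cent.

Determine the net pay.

$341.92

Gross pay: 37 × $19.61 = $725.57
SIMPLE IRA contribution: $725.57 × 0.0825 = $59.86
Taxable wages = $725.57 − $59.86 = $665.71
City income tax: $665.71 × 0.01 = $6.66
Federal income tax: $665.71 × 0.2 = $133.14
Social Security (OASDI): $725.57 × 0.07 = $50.79
Roth 401(k) contribution: $55.31
Employee stock purchase plan: $725.57 × 0.025 = $18.14
Vision plan: $59.75
Total deductions = $59.86 + $6.66 + $133.14 + $50.79 + $55.31 + $18.14 + $59.75 = $383.65
Net pay = $725.57 − $383.65 = $341.92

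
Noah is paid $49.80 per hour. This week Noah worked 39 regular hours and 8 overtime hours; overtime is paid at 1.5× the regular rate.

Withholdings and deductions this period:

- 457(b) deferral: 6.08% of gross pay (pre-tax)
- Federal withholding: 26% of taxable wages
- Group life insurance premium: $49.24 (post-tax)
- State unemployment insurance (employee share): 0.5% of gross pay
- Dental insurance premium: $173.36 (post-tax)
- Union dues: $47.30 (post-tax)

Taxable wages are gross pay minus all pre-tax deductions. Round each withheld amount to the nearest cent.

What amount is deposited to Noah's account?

$1,482.58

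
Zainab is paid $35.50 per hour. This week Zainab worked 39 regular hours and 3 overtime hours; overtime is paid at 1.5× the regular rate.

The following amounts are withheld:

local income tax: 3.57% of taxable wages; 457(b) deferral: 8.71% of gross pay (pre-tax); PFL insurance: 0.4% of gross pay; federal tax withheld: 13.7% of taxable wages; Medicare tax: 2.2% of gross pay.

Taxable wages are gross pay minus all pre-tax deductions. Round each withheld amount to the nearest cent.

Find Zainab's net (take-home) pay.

$1,126.13

Regular pay: 39 × $35.50 = $1,384.50
Overtime pay: 3 × $35.50 × 1.5 = $159.75
Gross pay = $1,384.50 + $159.75 = $1,544.25
457(b) deferral: $1,544.25 × 0.0871 = $134.50
Taxable wages = $1,544.25 − $134.50 = $1,409.75
Local income tax: $1,409.75 × 0.0357 = $50.33
Federal tax withheld: $1,409.75 × 0.137 = $193.14
PFL insurance: $1,544.25 × 0.004 = $6.18
Medicare tax: $1,544.25 × 0.022 = $33.97
Total deductions = $134.50 + $50.33 + $193.14 + $6.18 + $33.97 = $418.12
Net pay = $1,544.25 − $418.12 = $1,126.13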